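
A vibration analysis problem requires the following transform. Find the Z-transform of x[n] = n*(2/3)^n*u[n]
Using the property Z{n * a^n * u[n]}=az/(z-a)^2
With a=2/3: X(z)=(2/3)z/(z - 2/3)^2, |z| > 2/3

Answer: (2/3)z/(z - 2/3)^2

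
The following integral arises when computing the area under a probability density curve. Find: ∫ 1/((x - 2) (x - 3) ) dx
Partial fractions: 1/((x-2)(x-3)) = A/(x-2)+B/(x-3)
A = -1, B = 1
∫ [-1· 1/(x-2)+1· 1/(x-3)] dx
= (1)[ln|x-3| - ln|x-2|]+C

Answer: ln|(x-3)/(x-2)|+C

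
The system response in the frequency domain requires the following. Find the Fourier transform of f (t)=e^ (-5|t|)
Using the standard pair: F{e^(-a|t|)} = 2a/(a^2 + omega^2)
With a = 5: F(omega) = 10/(25 + omega^2)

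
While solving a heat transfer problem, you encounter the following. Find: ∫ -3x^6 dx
Using power rule: ∫ -3x^6 dx=-3/7 x^7+C=(-3/7)x^7+C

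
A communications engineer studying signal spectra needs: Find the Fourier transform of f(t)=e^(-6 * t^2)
The Fourier transform of a Gaussian e^(-a * t^2) is sqrt(pi/a) * e^(-omega^2/(4a)).
With a=6: F(omega)=sqrt(pi/6) * e^(-omega^2/24)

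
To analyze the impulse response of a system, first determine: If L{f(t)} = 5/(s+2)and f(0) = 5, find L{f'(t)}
L{f'(t)} = s·F(s) - f(0) = 5s/(s + 2) - 5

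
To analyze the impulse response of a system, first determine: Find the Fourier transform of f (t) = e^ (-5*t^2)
The Fourier transform of a Gaussian e^(-a*t^2) is sqrt(pi/a)*e^(-omega^2/(4a)).
With a=5: F(omega)=sqrt(pi/5)*e^(-omega^2/20)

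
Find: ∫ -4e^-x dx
Since d/dx[e^-x] = - e^-x, we get 4e^-x+C

Answer: 4e^-x+C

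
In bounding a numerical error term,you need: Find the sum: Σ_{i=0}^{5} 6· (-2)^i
Geometric series: S = a(1 - r^n)/(1 - r)
a = 6, r = -2, n = 6
S = 6(1-64)/3 = -126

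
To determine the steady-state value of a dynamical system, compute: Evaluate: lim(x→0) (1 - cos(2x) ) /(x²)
Using 1-cos(u) ≈ u²/2 for small u:
(1-cos(2x)) ≈ (2x)²/2 = 4x²/2
So limit = 4/(2·1) = 2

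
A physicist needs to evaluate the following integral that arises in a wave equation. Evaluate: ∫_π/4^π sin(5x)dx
Antiderivative: -cos(5x)/5
Evaluate at bounds: [-cos(5·π)/5] - [-cos(5·π/4)/5]
=(-(-1) + (-√2/2))/5=1/5 - √2/10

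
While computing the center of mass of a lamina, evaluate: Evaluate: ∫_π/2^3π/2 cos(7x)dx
Antiderivative: sin(7x)/7
Evaluate at bounds: [sin(7·3π/2)/7] - [sin(7·π/2)/7]
=((1) - (-1))/7=2/7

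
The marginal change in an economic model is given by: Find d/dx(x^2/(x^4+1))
Quotient rule: (f/g)'=(f'g - fg')/g²
f=x^2, f'=2x
g=x^4 + 1, g'=4x^3

Answer: (2x·(x^4 + 1) - 4x^5)/(x^4 + 1)²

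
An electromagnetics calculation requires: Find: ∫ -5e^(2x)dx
Since d/dx[e^(2x)]=2e^(2x), we get -5/2 e^(2x) + C

Answer: (-5/2)e^(2x) + C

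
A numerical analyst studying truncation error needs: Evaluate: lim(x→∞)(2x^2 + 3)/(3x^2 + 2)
Divide numerator and denominator by x^2:
lim (2+3/x^2)/(3+2/x^2) = 2/3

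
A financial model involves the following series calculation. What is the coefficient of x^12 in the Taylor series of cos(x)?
cos(x) = Σ (-1)^k x^(2k)/(2k)!
For x^12: (-1)^6/12! = 1/479001600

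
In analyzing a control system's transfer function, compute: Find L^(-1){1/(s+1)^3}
L^(-1){1/(s-a)^n}=t^(n-1)·e^(at)/(n-1)!
Here a=-1, n=3: t^2·e^(-t)/2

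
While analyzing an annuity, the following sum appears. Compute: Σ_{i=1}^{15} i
Using formula: Σ i^1 = n(n+1)/2 = 15·16/2 = 120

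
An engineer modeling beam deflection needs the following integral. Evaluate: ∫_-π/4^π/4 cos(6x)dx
Antiderivative: sin(6x)/6
Evaluate at bounds: [sin(6·π/4)/6] - [sin(6·-π/4)/6]
= ((-1) - (1))/6 = -1/3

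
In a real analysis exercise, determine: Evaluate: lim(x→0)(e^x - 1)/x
L'Hôpital (0/0): lim e^x/1 = 1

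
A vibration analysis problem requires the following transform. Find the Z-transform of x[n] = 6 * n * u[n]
Z{n*u[n]} = z/(z-1)^2
By linearity: Z{6*n*u[n]} = 6z/(z-1)^2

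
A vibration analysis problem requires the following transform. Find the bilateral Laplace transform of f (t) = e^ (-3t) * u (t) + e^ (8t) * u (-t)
For e^(-3t) * u(t): L=1/(s + 3), Re(s) > -3
For e^(8t) * u(-t): L=-1/(s-8), Re(s) < 8
Combined: F(s)=1/(s + 3) - 1/(s-8), -3 < Re(s) < 8

Answer: 1/(s + 3) - 1/(s-8), ROC: -3 < Re(s) < 8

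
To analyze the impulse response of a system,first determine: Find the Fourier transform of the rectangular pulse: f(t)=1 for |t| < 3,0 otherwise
F(omega) = integral from -3 to 3 of e^(-j*omega*t) dt
= 2*sin(3*omega)/omega = 6*sinc(3*omega/pi)

Answer: 2*sin(3*omega)/omega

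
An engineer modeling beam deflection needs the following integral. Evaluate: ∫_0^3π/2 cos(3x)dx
Antiderivative: sin(3x)/3
Evaluate at bounds: [sin(3·3π/2)/3] - [sin(3·0)/3]
=((1) - (0))/3=1/3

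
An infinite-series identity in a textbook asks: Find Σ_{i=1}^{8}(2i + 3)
= 2·Σ i+3·8 = 2·36+24 = 96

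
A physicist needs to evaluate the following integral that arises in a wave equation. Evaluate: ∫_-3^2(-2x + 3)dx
Step 1: Find antiderivative F(x)=-x^2 + 3x
Step 2: F(2) - F(-3)=2 - (-18)=20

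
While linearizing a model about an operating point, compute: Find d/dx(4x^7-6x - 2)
Power rule: d/dx(ax^n)=n·a·x^(n-1)
Term by term: 28·x^6 - 6

Answer: 28x^6 - 6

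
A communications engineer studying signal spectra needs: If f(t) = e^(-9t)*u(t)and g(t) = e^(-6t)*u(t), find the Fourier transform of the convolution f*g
By the convolution theorem: F{f * g}=F(omega) * G(omega)
F(omega)=1/(9+j * omega), G(omega)=1/(6+j * omega)
F{f * g}=1/((9+j * omega)(6+j * omega))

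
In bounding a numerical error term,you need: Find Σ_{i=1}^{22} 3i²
= 3·n(n+1)(2n+1)/6 = 3·22·23·45/6 = 11385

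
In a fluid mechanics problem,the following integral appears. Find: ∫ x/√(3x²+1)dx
Let u = 3x²+1, du = 6x dx
∫ (1/6)·u^(-1/2) du = √u/3+C

Answer: √(3x²+1)/3+C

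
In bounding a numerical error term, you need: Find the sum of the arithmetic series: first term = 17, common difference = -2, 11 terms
Last term: a_n = 17 + (11 - 1)·-2 = -3
Sum = n(a_1 + a_n)/2 = 11(17 + (-3))/2 = 77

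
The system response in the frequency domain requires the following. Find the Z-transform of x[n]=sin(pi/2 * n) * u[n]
Z{sin(w0*n)*u[n]} = z*sin(w0)/(z^2-2z*cos(w0)+1)
With w0 = pi/2: X(z) = z*sin(pi/2)/(z^2-2z*cos(pi/2)+1)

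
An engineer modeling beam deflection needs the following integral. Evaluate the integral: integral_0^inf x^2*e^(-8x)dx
This is a Gamma integral. Substitute u = 8x (du = 8 dx):
integral_0^inf x^2 * e^(-8x) dx = (1/8^3) integral_0^inf u^2 * e^(-u) du
= Gamma(3)/8^3 = 2!/8^3 = 2/512

Answer: 1/256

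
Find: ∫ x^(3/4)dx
Power rule: ∫ x^(3/4) dx=x^(7/4)/(7/4) + C

Answer: (4/7)·x^(7/4) + C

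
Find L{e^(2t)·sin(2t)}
First shifting: L{e^(at)f(t)}=F(s-a)
L{sin(2t)}=2/(s² + 4)
Shift: 2/((s-2)² + 4)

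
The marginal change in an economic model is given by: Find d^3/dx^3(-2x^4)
Apply power rule 3 times:
d^1: -8x^3
d^2: -24x^2
d^3: -48x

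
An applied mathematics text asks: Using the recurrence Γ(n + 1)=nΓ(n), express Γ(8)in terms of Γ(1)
Γ(8) = 7Γ(7) = 7·6Γ(6) = ... = 7!·Γ(1) = 5040·Γ(1)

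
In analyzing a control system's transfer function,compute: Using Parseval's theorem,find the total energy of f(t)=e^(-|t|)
Parseval's theorem: E = integral |f(t)|^2 dt = (1/2pi) integral |F(omega)|^2 domega
E = integral_{-inf}^{inf} e^(-2|t|) dt = 2 * integral_0^inf e^(-2t) dt = 2/(2 * 1) = 1/1

Answer: 1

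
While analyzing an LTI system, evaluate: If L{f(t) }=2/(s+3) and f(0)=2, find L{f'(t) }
L{f'(t)} = s·F(s) - f(0) = 2s/(s+3)-2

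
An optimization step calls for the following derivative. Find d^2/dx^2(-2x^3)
Apply power rule 2 times:
d^1: -6x^2
d^2: -12x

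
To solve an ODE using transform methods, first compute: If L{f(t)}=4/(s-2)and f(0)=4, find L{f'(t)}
L{f'(t)} = s·F(s) - f(0) = 4s/(s-2) - 4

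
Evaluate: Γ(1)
Γ(n)=(n-1)! for positive integers
Γ(1)=0!=1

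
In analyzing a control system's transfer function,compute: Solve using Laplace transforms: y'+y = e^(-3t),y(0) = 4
Take L: sY - 4 + Y = 1/(s + 3)
Y(s + 1) = 1/(s + 3) + 4
Y = 1/((s + 3)(s + 1)) + 4/(s + 1)
Partial fractions: 1/((s + 3)(s + 1)) = -(1/2)/(s + 3) + (1/2)/(s + 1)
So Y = -(1/2)/(s + 3) + (9/2)/(s + 1)
Inverse Laplace transform (L^(-1){1/(s + 3)} = e^(-3t), L^(-1){1/(s + 1)} = e^(-t)):

Answer: y(t) = (-1/2)·e^(-3t) + (9/2)·e^(-t)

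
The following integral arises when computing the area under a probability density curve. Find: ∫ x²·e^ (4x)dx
Integration by parts twice:
First: u = x², dv = e^(4x) dx => x²e^(4x)/4 - (2/4)∫ xe^(4x) dx
Second (∫ xe^(4x) dx): xe^(4x)/4 - e^(4x)/16
Combining: e^(4x)(x²/4-2x/16+2/64)+C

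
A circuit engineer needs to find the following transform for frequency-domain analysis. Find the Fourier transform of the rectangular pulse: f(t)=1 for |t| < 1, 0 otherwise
F(omega) = integral from -1 to 1 of e^(-j * omega * t) dt
= 2 * sin(1 * omega)/omega = 2 * sinc(1 * omega/pi)

Answer: 2 * sin(1 * omega)/omega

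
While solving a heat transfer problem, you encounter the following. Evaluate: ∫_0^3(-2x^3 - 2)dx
Step 1: Find antiderivative F(x) = (-1/2)x^4-2x
Step 2: F(3) - F(0) = -93/2 - (0) = -93/2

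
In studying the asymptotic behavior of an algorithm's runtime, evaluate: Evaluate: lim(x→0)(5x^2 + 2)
Polynomial is continuous, so substitute x = 0:
5·0^2+2 = 2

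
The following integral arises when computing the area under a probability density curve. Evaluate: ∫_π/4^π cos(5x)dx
Antiderivative: sin(5x)/5
Evaluate at bounds: [sin(5·π)/5] - [sin(5·π/4)/5]
=((0) - (-√2/2))/5=√2/10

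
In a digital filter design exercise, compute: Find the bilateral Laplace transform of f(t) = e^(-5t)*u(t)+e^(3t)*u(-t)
For e^(-5t)*u(t): L=1/(s + 5), Re(s) > -5
For e^(3t)*u(-t): L=-1/(s-3), Re(s) < 3
Combined: F(s)=1/(s + 5) - 1/(s-3), -5 < Re(s) < 3

Answer: 1/(s + 5) - 1/(s-3), ROC: -5 < Re(s) < 3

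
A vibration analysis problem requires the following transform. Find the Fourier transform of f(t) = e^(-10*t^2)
The Fourier transform of a Gaussian e^(-a*t^2) is sqrt(pi/a)*e^(-omega^2/(4a)).
With a = 10: F(omega) = sqrt(pi/10)*e^(-omega^2/40)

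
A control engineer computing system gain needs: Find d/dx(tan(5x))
Chain rule: d/dx[tan(u)]=sec²(u)·u' where u=5x
u'=5

Answer: 5·sec²(5x)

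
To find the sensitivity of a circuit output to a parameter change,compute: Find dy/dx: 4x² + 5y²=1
Differentiate: 8x+10y·(dy/dx) = 0
dy/dx = -8x/(10y) = -(4/5)·(x/y)

Answer: dy/dx = -(4/5)·(x/y)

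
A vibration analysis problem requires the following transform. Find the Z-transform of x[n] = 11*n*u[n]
Z{n*u[n]} = z/(z-1)^2
By linearity: Z{11*n*u[n]} = 11z/(z-1)^2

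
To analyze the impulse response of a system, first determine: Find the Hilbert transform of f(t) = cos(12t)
The Hilbert transform shifts each frequency component by -pi/2.
H{cos(wt)}=sin(wt)
With w=12: H{cos(12t)}=sin(12t)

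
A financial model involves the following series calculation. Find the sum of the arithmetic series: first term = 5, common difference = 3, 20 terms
Last term: a_n = 5+(20-1)·3 = 62
Sum = n(a_1+a_n)/2 = 20(5+62)/2 = 670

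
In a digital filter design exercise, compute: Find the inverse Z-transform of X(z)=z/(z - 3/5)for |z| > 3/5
Standard pair: z/(z-a) <-> a^n * u[n] for causal signals
With a=3/5: x[n]=(3/5)^n * u[n]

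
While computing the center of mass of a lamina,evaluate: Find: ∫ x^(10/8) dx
Power rule: ∫ x^(5/4) dx = x^(9/4)/(9/4) + C

Answer: (4/9)·x^(9/4) + C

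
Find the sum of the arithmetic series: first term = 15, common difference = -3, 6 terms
Last term: a_n = 15+(6-1)·-3 = 0
Sum = n(a_1+a_n)/2 = 6(15+0)/2 = 45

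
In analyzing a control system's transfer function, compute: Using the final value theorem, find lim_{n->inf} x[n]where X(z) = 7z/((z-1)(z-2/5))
Final value theorem: lim x[n] = lim_{z->1} (z-1) * X(z)
(z-1) * X(z) = 7z/(z-2/5)
As z->1: 7/(1-2/5) = 7/(3/5) = 35/3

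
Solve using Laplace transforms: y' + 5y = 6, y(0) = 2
Take L of both sides: sY(s)-2+5Y(s) = 6/s
Y(s)(s+5) = 6/s+2
Y(s) = 6/(s(s+5))+2/(s+5)
Partial fractions: 6/(s(s+5)) = (6/5)/s - (6/5)/(s+5)
So Y(s) = (6/5)/s+(4/5)/(s+5)
Inverse transform (L^(-1){1/s} = 1, L^(-1){1/(s+5)} = e^(-5t)):

Answer: y(t) = 6/5+(4/5)·e^(-5t)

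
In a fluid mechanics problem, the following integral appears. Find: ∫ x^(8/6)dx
Power rule: ∫ x^(4/3) dx=x^(7/3)/(7/3)+C

Answer: (3/7)·x^(7/3)+C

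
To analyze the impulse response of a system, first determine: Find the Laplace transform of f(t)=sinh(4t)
L{sinh(at)}=a/(s²-a²)
L{sinh(4t)}=4/(s²-16)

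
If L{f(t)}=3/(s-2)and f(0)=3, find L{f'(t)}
L{f'(t)}=s·F(s) - f(0)=3s/(s-2)-3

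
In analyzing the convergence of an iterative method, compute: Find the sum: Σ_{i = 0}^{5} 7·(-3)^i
Geometric series: S=a(1 - r^n)/(1 - r)
a=7, r=-3, n=6
S=7(1 - 729)/4=-1274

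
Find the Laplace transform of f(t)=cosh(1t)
L{cosh(at)}=s/(s²-a²)
L{cosh(1t)}=s/(s²-1)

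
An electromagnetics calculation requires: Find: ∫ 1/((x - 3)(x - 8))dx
Partial fractions: 1/((x-3)(x-8)) = A/(x-3) + B/(x-8)
A = -1/5, B = 1/5
∫ [-1/5· 1/(x-3) + 1/5· 1/(x-8)] dx
= (1/5)[ln|x-8| - ln|x-3|] + C

Answer: (1/5)·ln|(x-8)/(x-3)| + C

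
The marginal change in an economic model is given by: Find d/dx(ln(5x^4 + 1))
Chain rule: d/dx[ln(u)]=u'/u where u=5x^4 + 1
u'=20x^3

Answer: (20x^3)/(5x^4 + 1)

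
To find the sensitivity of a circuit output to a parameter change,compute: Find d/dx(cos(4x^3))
Chain rule: d/dx[cos(u)] = -sin(u)·u' where u = 4x^3
u' = 12x^2

Answer: -12x^2·sin(4x^3)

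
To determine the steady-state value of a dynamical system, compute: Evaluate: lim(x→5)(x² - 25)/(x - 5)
Factor: (x² - 25) = (x-5)(x + 5)
Cancel (x-5): lim(x→5) (x + 5) = 10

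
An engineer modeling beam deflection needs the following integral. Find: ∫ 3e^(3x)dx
Since d/dx[e^(3x)]=3e^(3x), we get 1 e^(3x)+C

Answer: e^(3x)+C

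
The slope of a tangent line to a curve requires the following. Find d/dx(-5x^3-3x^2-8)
Power rule: d/dx(ax^n)=n·a·x^(n-1)
Term by term: -15·x^2 - 6·x

Answer: -15x^2 - 6x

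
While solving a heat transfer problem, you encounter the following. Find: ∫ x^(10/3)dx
Power rule: ∫ x^(10/3) dx = x^(13/3)/(13/3)+C

Answer: (3/13)·x^(13/3)+C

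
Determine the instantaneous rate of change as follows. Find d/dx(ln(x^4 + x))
Chain rule: d/dx[ln(u)]=u'/u where u=x^4 + x
u'=4x^3 + 1

Answer: (4x^3 + 1)/(x^4 + x)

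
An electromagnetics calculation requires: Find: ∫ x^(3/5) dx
Power rule: ∫ x^(3/5) dx = x^(8/5)/(8/5)+C

Answer: (5/8)·x^(8/5)+C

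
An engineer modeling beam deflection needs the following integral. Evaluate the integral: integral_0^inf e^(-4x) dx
integral_0^inf e^(-4x) dx = [-1/4 * e^(-4x)]_0^inf
= 0 - (-1/4) = 1/4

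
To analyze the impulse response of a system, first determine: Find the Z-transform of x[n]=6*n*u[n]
Z{n * u[n]} = z/(z-1)^2
By linearity: Z{6 * n * u[n]} = 6z/(z-1)^2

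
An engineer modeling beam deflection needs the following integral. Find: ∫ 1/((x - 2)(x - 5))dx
Partial fractions: 1/((x-2)(x-5)) = A/(x-2)+B/(x-5)
A = -1/3, B = 1/3
∫ [-1/3· 1/(x-2)+1/3· 1/(x-5)] dx
= (1/3)[ln|x-5| - ln|x-2|]+C

Answer: (1/3)·ln|(x-5)/(x-2)|+C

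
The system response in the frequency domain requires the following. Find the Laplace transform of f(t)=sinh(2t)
L{sinh(at)}=a/(s²-a²)
L{sinh(2t)}=2/(s²-4)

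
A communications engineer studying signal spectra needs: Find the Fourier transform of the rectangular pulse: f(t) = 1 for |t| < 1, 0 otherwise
F(omega) = integral from -1 to 1 of e^(-j*omega*t) dt
= 2*sin(1*omega)/omega = 2*sinc(1*omega/pi)

Answer: 2*sin(1*omega)/omega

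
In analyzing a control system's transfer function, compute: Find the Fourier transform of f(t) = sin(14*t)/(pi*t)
sin(W * t)/(pi * t) = (W/pi) * sinc(W * t/pi) is the impulse response of the ideal low-pass filter with cutoff W (here W = 14).
Its Fourier transform is a rectangular function:
F(omega) = 1 for |omega| < 14, 0 otherwise

Answer: rect(omega/28) [i.e., 1 for |omega| < 14, 0 otherwise]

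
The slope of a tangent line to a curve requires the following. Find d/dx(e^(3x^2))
Chain rule: d/dx[e^u]=e^u · u' where u=3x^2
u'=6x

Answer: 6x·e^(3x^2)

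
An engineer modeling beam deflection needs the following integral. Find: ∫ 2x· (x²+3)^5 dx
Let u=x²+3, du=2x dx
∫ u^5 du=u^6/6+C

Answer: (x²+3)^6/6+C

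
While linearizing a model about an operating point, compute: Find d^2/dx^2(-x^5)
Apply power rule 2 times:
d^1: -5x^4
d^2: -20x^3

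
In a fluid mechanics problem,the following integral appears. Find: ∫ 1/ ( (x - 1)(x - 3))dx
Partial fractions: 1/((x-1)(x-3))=A/(x-1)+B/(x-3)
A=-1/2, B=1/2
∫ [-1/2· 1/(x-1)+1/2· 1/(x-3)] dx
=(1/2)[ln|x-3| - ln|x-1|]+C

Answer: (1/2)·ln|(x-3)/(x-1)|+C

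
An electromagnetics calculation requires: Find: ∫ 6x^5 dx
Using power rule: ∫ 6x^5 dx = 6/6 x^6+C = x^6+C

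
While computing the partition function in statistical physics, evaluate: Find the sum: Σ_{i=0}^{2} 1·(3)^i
Geometric series: S = a(1 - r^n)/(1 - r)
a = 1, r = 3, n = 3
S = 1(1-27)/-2 = 13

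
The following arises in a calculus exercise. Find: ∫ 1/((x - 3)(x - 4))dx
Partial fractions: 1/((x-3)(x-4))=A/(x-3) + B/(x-4)
A=-1, B=1
∫ [-1· 1/(x-3) + 1· 1/(x-4)] dx
=(1)[ln|x-4| - ln|x-3|] + C

Answer: ln|(x-4)/(x-3)| + C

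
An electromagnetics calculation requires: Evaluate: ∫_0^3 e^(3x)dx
Antiderivative: (1/3)e^(3x)
Evaluate: (1/3)(e^9 - 1)

Answer: (e^9 - 1)/3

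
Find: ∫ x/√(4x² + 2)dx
Let u=4x²+2, du=8x dx
∫ (1/8)·u^(-1/2) du=√u/4+C

Answer: √(4x²+2)/4+C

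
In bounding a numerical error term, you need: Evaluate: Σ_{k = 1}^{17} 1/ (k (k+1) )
Partial fractions: 1/(k(k+1)) = 1/k - 1/(k+1)
Telescoping sum: 1(1-1/18) = 1·17/18

Answer: 17/18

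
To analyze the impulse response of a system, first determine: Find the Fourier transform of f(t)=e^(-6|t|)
Using the standard pair: F{e^(-a|t|)} = 2a/(a^2+omega^2)
With a = 6: F(omega) = 12/(36+omega^2)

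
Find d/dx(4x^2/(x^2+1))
Quotient rule: (f/g)' = (f'g - fg')/g²
f = 4x^2, f' = 8x
g = x^2 + 1, g' = 2x

Answer: (8x·(x^2 + 1) - 8x^3)/(x^2 + 1)²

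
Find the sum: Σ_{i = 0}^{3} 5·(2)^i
Geometric series: S=a(1 - r^n)/(1 - r)
a=5, r=2, n=4
S=5(1-16)/-1=75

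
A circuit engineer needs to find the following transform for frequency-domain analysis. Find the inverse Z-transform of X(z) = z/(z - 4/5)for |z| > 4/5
Standard pair: z/(z-a) <-> a^n * u[n] for causal signals
With a = 4/5: x[n] = (4/5)^n * u[n]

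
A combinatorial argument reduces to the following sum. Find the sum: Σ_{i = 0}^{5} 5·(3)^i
Geometric series: S = a(1 - r^n)/(1 - r)
a = 5, r = 3, n = 6
S = 5(1-729)/-2 = 1820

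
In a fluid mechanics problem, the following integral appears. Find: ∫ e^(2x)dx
Since d/dx[e^(2x)] = 2e^(2x), we get 1/2 e^(2x)+C

Answer: (1/2)e^(2x)+C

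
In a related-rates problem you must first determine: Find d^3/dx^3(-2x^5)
Apply power rule 3 times:
d^1: -10x^4
d^2: -40x^3
d^3: -120x^2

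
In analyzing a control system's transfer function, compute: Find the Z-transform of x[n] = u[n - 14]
Using the time-shift property: Z{u[n-14]} = z^(-14) * z/(z-1)
= z^(-13)/(z-1)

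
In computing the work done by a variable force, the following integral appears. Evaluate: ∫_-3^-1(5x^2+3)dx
Step 1: Find antiderivative F(x)=(5/3)x^3+3x
Step 2: F(-1) - F(-3)=-14/3 - (-54)=148/3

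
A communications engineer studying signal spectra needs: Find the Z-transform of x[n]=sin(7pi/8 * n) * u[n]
Z{sin(w0 * n) * u[n]} = z * sin(w0)/(z^2 - 2z * cos(w0) + 1)
With w0 = 7pi/8: X(z) = z * sin(7pi/8)/(z^2 - 2z * cos(7pi/8) + 1)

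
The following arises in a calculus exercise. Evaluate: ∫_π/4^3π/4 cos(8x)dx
Antiderivative: sin(8x)/8
Evaluate at bounds: [sin(8·3π/4)/8] - [sin(8·π/4)/8]
= ((0) - (0))/8 = 0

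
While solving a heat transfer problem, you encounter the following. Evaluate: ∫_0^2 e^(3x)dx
Antiderivative: (1/3)e^(3x)
Evaluate: (1/3)(e^6 - 1)

Answer: (e^6 - 1)/3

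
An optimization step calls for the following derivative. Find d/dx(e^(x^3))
Chain rule: d/dx[e^u]=e^u · u' where u=x^3
u'=3x^2

Answer: 3x^2·e^(x^3)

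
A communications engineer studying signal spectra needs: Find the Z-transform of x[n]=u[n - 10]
Using the time-shift property: Z{u[n-10]}=z^(-10) * z/(z-1)
=z^(-9)/(z-1)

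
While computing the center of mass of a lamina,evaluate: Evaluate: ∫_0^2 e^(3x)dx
Antiderivative: (1/3)e^(3x)
Evaluate: (1/3)(e^6 - 1)

Answer: (e^6 - 1)/3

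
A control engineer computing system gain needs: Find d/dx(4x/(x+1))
Quotient rule: (f/g)'=(f'g - fg')/g²
f=4x, f'=4
g=x + 1, g'=1

Answer: (4·(x + 1) - 4x)/(x + 1)²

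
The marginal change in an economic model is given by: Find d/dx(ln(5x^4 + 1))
Chain rule: d/dx[ln(u)]=u'/u where u=5x^4+1
u'=20x^3

Answer: (20x^3)/(5x^4+1)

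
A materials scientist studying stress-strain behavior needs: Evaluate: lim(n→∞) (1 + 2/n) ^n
This is the definition of e^2: lim(1 + 2/n)^n = e^2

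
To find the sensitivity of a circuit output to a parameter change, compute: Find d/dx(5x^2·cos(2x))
Product rule: (fg)' = f'g + fg'
f = 5x^2, f' = 10x
g = cos(2x), g' = -2·sin(2x)

Answer: 10x·cos(2x) - 10x^2·sin(2x)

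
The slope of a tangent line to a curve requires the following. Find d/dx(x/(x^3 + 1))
Quotient rule: (f/g)' = (f'g - fg')/g²
f = x, f' = 1
g = x^3+1, g' = 3x^2

Answer: (1·(x^3+1)-3x^3)/(x^3+1)²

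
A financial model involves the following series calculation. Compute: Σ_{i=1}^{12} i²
Using formula: Σ i^2 = n(n+1)(2n+1)/6 = 12·13·25/6 = 650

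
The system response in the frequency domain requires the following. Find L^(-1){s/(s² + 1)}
L^(-1){s/(s² + w²)}=cos(wt)
Here w=1

Answer: cos(t)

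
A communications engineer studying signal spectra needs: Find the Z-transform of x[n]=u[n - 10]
Using the time-shift property: Z{u[n-10]}=z^(-10) * z/(z-1)
=z^(-9)/(z-1)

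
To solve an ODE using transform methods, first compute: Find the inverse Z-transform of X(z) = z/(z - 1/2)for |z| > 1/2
Standard pair: z/(z-a) <-> a^n * u[n] for causal signals
With a = 1/2: x[n] = (1/2)^n * u[n]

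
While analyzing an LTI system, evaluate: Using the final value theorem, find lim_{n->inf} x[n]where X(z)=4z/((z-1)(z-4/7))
Final value theorem: lim x[n] = lim_{z->1} (z-1) * X(z)
(z-1) * X(z) = 4z/(z-4/7)
As z->1: 4/(1 - 4/7) = 4/(3/7) = 28/3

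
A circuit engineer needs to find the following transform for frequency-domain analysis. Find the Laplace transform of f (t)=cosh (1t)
L{cosh(at)} = s/(s²-a²)
L{cosh(1t)} = s/(s²-1)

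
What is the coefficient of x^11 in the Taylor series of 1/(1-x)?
1/(1-x)=Σ x^n for |x|<1
All coefficients are 1

Answer: 1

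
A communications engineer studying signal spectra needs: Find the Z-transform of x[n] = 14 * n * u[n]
Z{n*u[n]}=z/(z-1)^2
By linearity: Z{14*n*u[n]}=14z/(z-1)^2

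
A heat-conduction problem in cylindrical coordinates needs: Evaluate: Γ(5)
Γ(n)=(n-1)! for positive integers
Γ(5)=4!=24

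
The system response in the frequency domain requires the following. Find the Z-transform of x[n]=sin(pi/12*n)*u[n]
Z{sin(w0*n)*u[n]} = z*sin(w0)/(z^2 - 2z*cos(w0) + 1)
With w0 = pi/12: X(z) = z*sin(pi/12)/(z^2 - 2z*cos(pi/12) + 1)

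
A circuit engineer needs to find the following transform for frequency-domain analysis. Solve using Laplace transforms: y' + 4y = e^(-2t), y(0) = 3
Take L: sY - 3+4Y=1/(s+2)
Y(s+4)=1/(s+2)+3
Y=1/((s+2)(s+4))+3/(s+4)
Partial fractions: 1/((s+2)(s+4))=(1/2)/(s+2) - (1/2)/(s+4)
So Y=(1/2)/(s+2)+(5/2)/(s+4)
Inverse Laplace transform (L^(-1){1/(s+2)}=e^(-2t), L^(-1){1/(s+4)}=e^(-4t)):

Answer: y(t)=(1/2)·e^(-2t)+(5/2)·e^(-4t)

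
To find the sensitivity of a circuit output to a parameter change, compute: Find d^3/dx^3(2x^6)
Apply power rule 3 times:
d^1: 12x^5
d^2: 60x^4
d^3: 240x^3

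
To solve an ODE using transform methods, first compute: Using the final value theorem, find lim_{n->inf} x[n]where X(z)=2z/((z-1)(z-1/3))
Final value theorem: lim x[n]=lim_{z->1} (z-1) * X(z)
(z-1) * X(z)=2z/(z-1/3)
As z->1: 2/(1-1/3)=2/(2/3)=3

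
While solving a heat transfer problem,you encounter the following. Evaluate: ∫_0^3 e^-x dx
Antiderivative: -e^-x
Evaluate: -(e^-3 - 1)

Answer: (e^-3 - 1)/(-1)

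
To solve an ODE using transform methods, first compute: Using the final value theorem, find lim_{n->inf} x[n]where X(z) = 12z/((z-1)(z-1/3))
Final value theorem: lim x[n]=lim_{z->1} (z-1) * X(z)
(z-1) * X(z)=12z/(z-1/3)
As z->1: 12/(1 - 1/3)=12/(2/3)=18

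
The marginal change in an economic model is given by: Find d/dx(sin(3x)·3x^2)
Product rule: (fg)' = f'g+fg'
f = sin(3x), f' = 3·cos(3x)
g = 3x^2, g' = 6x

Answer: 9·cos(3x)·x^2+6·sin(3x)·x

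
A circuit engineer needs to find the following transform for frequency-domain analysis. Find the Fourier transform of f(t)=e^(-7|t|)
Using the standard pair: F{e^(-a|t|)}=2a/(a^2 + omega^2)
With a=7: F(omega)=14/(49 + omega^2)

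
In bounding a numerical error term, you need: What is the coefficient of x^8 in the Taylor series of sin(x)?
sin(x) has only odd powers. Coefficient of x^8=0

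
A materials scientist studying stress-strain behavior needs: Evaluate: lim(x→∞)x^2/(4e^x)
Apply L'Hôpital 2 times (∞/∞ each time):
Eventually get 2!/(4e^x) → 0

Answer: 0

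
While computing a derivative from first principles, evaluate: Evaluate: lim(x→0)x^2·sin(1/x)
Squeeze theorem: -|x^2| ≤ x^2·sin(1/x) ≤ |x^2|
Since x^2 → 0 as x → 0, by squeeze theorem the limit is 0

Answer: 0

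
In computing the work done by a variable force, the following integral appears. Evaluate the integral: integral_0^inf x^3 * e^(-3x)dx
This is a Gamma integral. Substitute u=3x (du=3 dx):
integral_0^inf x^3*e^(-3x) dx=(1/3^4) integral_0^inf u^3*e^(-u) du
=Gamma(4)/3^4=3!/3^4=6/81

Answer: 2/27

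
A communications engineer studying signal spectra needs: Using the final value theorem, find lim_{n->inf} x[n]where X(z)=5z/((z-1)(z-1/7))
Final value theorem: lim x[n] = lim_{z->1} (z-1)*X(z)
(z-1)*X(z) = 5z/(z-1/7)
As z->1: 5/(1-1/7) = 5/(6/7) = 35/6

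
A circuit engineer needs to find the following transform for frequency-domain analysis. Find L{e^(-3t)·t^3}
First shifting: L{e^(at)f(t)} = F(s-a)
L{t^3} = 6/s^4
Shift s → s + 3: 6/(s + 3)^4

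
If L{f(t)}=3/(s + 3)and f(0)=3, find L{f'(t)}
L{f'(t)} = s·F(s) - f(0) = 3s/(s+3)-3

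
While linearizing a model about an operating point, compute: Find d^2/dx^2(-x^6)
Apply power rule 2 times:
d^1: -6x^5
d^2: -30x^4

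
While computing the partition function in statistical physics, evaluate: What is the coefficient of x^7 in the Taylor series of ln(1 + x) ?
ln(1 + x)=Σ (-1)^(n + 1) x^n/n
Coefficient of x^7=(-1)^8/7=1/7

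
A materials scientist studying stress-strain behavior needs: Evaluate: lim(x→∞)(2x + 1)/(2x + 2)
Divide numerator and denominator by x:
lim (2+1/x)/(2+2/x)=1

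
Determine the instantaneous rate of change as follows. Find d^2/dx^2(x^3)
Apply power rule 2 times:
d^1: 3x^2
d^2: 6x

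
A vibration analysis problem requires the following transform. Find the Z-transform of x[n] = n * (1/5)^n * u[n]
Using the property Z{n * a^n * u[n]}=az/(z-a)^2
With a=1/5: X(z)=(1/5)z/(z - 1/5)^2, |z| > 1/5

Answer: (1/5)z/(z - 1/5)^2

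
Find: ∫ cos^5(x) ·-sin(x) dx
Let u=cos(x), du=-sin(x) dx
∫ u^5 du=u^6/6 + C

Answer: cos^6(x)/6 + C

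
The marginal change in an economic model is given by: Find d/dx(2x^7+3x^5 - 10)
Power rule: d/dx(ax^n)=n·a·x^(n-1)
Term by term: 14·x^6 + 15·x^4

Answer: 14x^6 + 15x^4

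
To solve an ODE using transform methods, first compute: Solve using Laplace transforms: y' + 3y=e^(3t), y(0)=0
Take L: sY - 0 + 3Y=1/(s-3)
Y(s + 3)=1/(s-3) + 0
Y=1/((s-3)(s + 3)) + 0/(s + 3)
Partial fractions: 1/((s-3)(s + 3))=(1/6)/(s-3) - (1/6)/(s + 3)
So Y=(1/6)/(s-3) - (1/6)/(s + 3)
Inverse Laplace transform (L^(-1){1/(s-3)}=e^(3t), L^(-1){1/(s + 3)}=e^(-3t)):

Answer: y(t)=(1/6)·e^(3t) - (1/6)·e^(-3t)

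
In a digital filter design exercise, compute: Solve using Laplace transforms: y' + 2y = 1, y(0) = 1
Take L of both sides: sY(s)-1+2Y(s)=1/s
Y(s)(s+2)=1/s+1
Y(s)=1/(s(s+2))+1/(s+2)
Partial fractions: 1/(s(s+2))=(1/2)/s - (1/2)/(s+2)
So Y(s)=(1/2)/s+(1/2)/(s+2)
Inverse transform (L^(-1){1/s}=1, L^(-1){1/(s+2)}=e^(-2t)):

Answer: y(t)=1/2+(1/2)·e^(-2t)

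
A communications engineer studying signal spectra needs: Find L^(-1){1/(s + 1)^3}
L^(-1){1/(s-a)^n} = t^(n-1)·e^(at)/(n-1)!
Here a = -1, n = 3: t^2·e^(-t)/2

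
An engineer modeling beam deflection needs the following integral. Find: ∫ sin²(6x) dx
Using identity sin²(u)=(1 - cos(2u))/2:
∫ (1 - cos(12x))/2 dx=x/2 - sin(12x)/24 + C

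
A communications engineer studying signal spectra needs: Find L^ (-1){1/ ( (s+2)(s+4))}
Partial fractions: 1/((s + 2)(s + 4))=A/(s + 2) + B/(s + 4)
Cover-up: A=1/(s + 4)|_{s=-2}=1/2; B=1/(s + 2)|_{s=-4}=-1/2
L^(-1)=(1/2)e^(-2t) - (1/2)e^(-4t)

Answer: (1/2)(e^(-2t) - e^(-4t))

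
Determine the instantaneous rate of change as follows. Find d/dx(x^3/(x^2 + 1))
Quotient rule: (f/g)' = (f'g - fg')/g²
f = x^3, f' = 3x^2
g = x^2+1, g' = 2x

Answer: (3x^2·(x^2+1)-2x^4)/(x^2+1)²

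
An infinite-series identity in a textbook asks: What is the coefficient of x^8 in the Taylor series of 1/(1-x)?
1/(1-x) = Σ x^n for |x|<1
All coefficients are 1

Answer: 1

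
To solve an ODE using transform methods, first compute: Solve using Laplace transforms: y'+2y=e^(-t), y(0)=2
Take L: sY - 2 + 2Y = 1/(s + 1)
Y(s + 2) = 1/(s + 1) + 2
Y = 1/((s + 1)(s + 2)) + 2/(s + 2)
Partial fractions: 1/((s + 1)(s + 2)) = 1/(s + 1) - 1/(s + 2)
So Y = 1/(s + 1) + 1/(s + 2)
Inverse Laplace transform (L^(-1){1/(s + 1)} = e^(-t), L^(-1){1/(s + 2)} = e^(-2t)):

Answer: y(t) = 1·e^(-t) + e^(-2t)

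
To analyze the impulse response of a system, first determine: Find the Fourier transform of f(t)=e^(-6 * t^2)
The Fourier transform of a Gaussian e^(-a*t^2) is sqrt(pi/a)*e^(-omega^2/(4a)).
With a=6: F(omega)=sqrt(pi/6)*e^(-omega^2/24)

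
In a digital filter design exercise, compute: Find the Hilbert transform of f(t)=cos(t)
The Hilbert transform shifts each frequency component by -pi/2.
H{cos(wt)} = sin(wt)
With w = 1: H{cos(t)} = sin(t)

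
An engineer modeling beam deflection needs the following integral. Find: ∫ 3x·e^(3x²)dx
Let u=3x², du=6x dx
∫ (1/2)e^u du=e^u/2+C

Answer: e^(3x²)/2+C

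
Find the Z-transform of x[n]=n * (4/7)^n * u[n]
Using the property Z{n*a^n*u[n]}=az/(z-a)^2
With a=4/7: X(z)=(4/7)z/(z - 4/7)^2, |z| > 4/7

Answer: (4/7)z/(z - 4/7)^2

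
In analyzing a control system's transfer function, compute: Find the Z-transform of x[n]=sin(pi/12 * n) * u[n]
Z{sin(w0 * n) * u[n]} = z * sin(w0)/(z^2-2z * cos(w0)+1)
With w0 = pi/12: X(z) = z * sin(pi/12)/(z^2-2z * cos(pi/12)+1)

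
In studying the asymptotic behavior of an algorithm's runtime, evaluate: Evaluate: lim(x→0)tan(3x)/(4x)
tan(u) ≈ u for small u:
tan(3x)/(4x) ≈ 3x/(4x)=3/4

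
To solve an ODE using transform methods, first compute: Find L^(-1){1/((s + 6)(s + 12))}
Partial fractions: 1/((s + 6)(s + 12)) = A/(s + 6) + B/(s + 12)
Cover-up: A = 1/(s + 12)|_{s = -6} = 1/6; B = 1/(s + 6)|_{s = -12} = -1/6
L^(-1) = (1/6)e^(-6t) - (1/6)e^(-12t)

Answer: (1/6)(e^(-6t) - e^(-12t))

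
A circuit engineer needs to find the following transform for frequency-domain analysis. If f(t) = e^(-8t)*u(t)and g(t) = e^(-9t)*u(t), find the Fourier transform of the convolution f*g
By the convolution theorem: F{f * g} = F(omega) * G(omega)
F(omega) = 1/(8+j * omega), G(omega) = 1/(9+j * omega)
F{f * g} = 1/((8+j * omega)(9+j * omega))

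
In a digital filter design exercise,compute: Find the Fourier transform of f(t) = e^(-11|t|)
Using the standard pair: F{e^(-a|t|)} = 2a/(a^2+omega^2)
With a = 11: F(omega) = 22/(121+omega^2)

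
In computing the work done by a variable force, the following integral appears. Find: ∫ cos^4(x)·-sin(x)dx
Let u = cos(x), du = -sin(x) dx
∫ u^4 du = u^5/5 + C

Answer: cos^5(x)/5 + C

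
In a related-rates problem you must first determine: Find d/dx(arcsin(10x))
d/dx[arcsin(u)]=u'/√(1-u²), u=10x, u'=10

Answer: 10/√(1 - 100x²)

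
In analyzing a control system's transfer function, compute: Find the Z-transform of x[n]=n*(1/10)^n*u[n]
Using the property Z{n * a^n * u[n]} = az/(z-a)^2
With a = 1/10: X(z) = (1/10)z/(z - 1/10)^2, |z| > 1/10

Answer: (1/10)z/(z - 1/10)^2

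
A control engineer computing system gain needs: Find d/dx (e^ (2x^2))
Chain rule: d/dx[e^u]=e^u · u' where u=2x^2
u'=4x

Answer: 4x·e^(2x^2)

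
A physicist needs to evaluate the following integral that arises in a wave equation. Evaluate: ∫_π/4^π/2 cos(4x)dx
Antiderivative: sin(4x)/4
Evaluate at bounds: [sin(4·π/2)/4] - [sin(4·π/4)/4]
=((0) - (0))/4=0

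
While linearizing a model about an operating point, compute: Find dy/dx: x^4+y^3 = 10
Differentiate: 4x^3+3y^2·(dy/dx)=0
dy/dx=-4x^3/(3y^2)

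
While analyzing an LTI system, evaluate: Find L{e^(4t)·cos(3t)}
First shifting: L{e^(at)f(t)} = F(s-a)
L{cos(3t)} = s/(s² + 9)
Shift: (s-4)/((s-4)² + 9)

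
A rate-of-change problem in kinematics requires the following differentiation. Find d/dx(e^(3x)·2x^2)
Product rule: (fg)'=f'g + fg'
f=e^(3x), f'=3·e^(3x)
g=2x^2, g'=4x

Answer: 6·e^(3x)·x^2 + 4·e^(3x)·x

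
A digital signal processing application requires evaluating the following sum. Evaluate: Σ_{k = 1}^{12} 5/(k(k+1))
Partial fractions: 5/(k(k+1)) = 5/k - 5/(k+1)
Telescoping sum: 5(1-1/13) = 5·12/13

Answer: 60/13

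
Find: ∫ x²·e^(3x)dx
Integration by parts twice:
First: u = x², dv = e^(3x) dx => x²e^(3x)/3 - (2/3)∫ xe^(3x) dx
Second (∫ xe^(3x) dx): xe^(3x)/3 - e^(3x)/9
Combining: e^(3x)(x²/3-2x/9+2/27)+C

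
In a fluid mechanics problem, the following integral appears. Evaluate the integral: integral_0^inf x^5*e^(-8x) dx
This is a Gamma integral. Substitute u = 8x (du = 8 dx):
integral_0^inf x^5*e^(-8x) dx = (1/8^6) integral_0^inf u^5*e^(-u) du
= Gamma(6)/8^6 = 5!/8^6 = 120/262144

Answer: 15/32768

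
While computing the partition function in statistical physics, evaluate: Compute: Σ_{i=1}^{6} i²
Using formula: Σ i^2=n(n + 1)(2n + 1)/6=6·7·13/6=91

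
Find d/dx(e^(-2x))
Chain rule: d/dx[e^u] = e^u · u' where u = -2x
u' = -2

Answer: -2·e^(-2x)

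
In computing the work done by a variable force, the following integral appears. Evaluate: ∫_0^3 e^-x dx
Antiderivative: -e^-x
Evaluate: -(e^-3-1)

Answer: (e^-3-1)/(-1)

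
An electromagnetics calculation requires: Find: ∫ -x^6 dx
Using power rule: ∫ -x^6 dx=-1/7 x^7 + C=(-1/7)x^7 + C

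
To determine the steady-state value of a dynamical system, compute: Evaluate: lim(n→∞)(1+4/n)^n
This is the definition of e^4: lim(1 + 4/n)^n = e^4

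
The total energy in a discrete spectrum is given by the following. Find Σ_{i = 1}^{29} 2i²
= 2·n(n+1)(2n+1)/6 = 2·29·30·59/6 = 17110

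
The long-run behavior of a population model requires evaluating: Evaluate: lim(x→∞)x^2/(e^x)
Apply L'Hôpital 2 times (∞/∞ each time):
Eventually get 2!/(e^x) → 0

Answer: 0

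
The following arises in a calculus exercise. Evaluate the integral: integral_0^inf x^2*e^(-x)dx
This is a Gamma integral. Substitute u=1x:
integral_0^inf x^2*e^(-x) dx=(1/1^3) integral_0^inf u^2*e^(-u) du
=Gamma(3)/1^3=2!/1^3=2/1

Answer: 2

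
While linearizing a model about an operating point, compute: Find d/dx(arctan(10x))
d/dx[arctan(u)]=u'/(1 + u²), u=10x, u'=10

Answer: 10/(1 + 100x²)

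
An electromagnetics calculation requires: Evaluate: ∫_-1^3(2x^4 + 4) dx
Step 1: Find antiderivative F(x)=(2/5)x^5+4x
Step 2: F(3) - F(-1)=546/5 - (-22/5)=568/5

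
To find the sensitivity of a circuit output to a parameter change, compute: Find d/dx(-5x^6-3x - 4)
Power rule: d/dx(ax^n)=n·a·x^(n-1)
Term by term: -30·x^5-3

Answer: -30x^5-3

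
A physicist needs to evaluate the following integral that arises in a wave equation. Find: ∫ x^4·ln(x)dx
By parts: u = ln(x), dv = x^4 dx
du = 1/x dx, v = x^5/5
= x^5·ln(x)/5 - ∫ x^4/5 dx
= x^5·ln(x)/5 - x^5/25+C

Answer: x^5(ln(x)/5-1/25)+C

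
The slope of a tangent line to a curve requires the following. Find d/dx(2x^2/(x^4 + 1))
Quotient rule: (f/g)'=(f'g - fg')/g²
f=2x^2, f'=4x
g=x^4 + 1, g'=4x^3

Answer: (4x·(x^4 + 1) - 8x^5)/(x^4 + 1)²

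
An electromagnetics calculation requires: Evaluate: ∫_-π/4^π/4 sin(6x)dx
Antiderivative: -cos(6x)/6
Evaluate at bounds: [-cos(6·π/4)/6] - [-cos(6·-π/4)/6]
= (-(0)+(0))/6 = 0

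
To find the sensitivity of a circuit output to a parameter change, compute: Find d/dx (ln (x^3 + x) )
Chain rule: d/dx[ln(u)] = u'/u where u = x^3 + x
u' = 3x^2 + 1

Answer: (3x^2 + 1)/(x^3 + x)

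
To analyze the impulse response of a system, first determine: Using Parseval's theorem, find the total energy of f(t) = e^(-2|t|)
Parseval's theorem: E = integral |f(t)|^2 dt = (1/2pi) integral |F(omega)|^2 domega
E = integral_{-inf}^{inf} e^(-4|t|) dt = 2 * integral_0^inf e^(-4t) dt = 2/(2 * 2) = 1/2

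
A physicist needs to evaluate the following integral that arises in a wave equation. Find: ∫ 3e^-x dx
Since d/dx[e^-x] = - e^-x, we get -3e^-x+C

Answer: -3e^-x+C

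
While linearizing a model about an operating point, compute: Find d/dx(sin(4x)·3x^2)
Product rule: (fg)'=f'g + fg'
f=sin(4x), f'=4·cos(4x)
g=3x^2, g'=6x

Answer: 12·cos(4x)·x^2 + 6·sin(4x)·x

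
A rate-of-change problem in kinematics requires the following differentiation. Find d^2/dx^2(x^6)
Apply power rule 2 times:
d^1: 6x^5
d^2: 30x^4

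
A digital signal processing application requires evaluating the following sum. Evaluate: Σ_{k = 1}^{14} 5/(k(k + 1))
Partial fractions: 5/(k(k + 1)) = 5/k - 5/(k + 1)
Telescoping sum: 5(1 - 1/15) = 5·14/15

Answer: 14/3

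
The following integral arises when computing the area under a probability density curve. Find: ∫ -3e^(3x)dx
Since d/dx[e^(3x)] = 3e^(3x), we get -1 e^(3x) + C

Answer: -e^(3x) + C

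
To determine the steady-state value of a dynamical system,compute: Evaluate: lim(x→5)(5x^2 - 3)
Polynomial is continuous, so substitute x = 5:
5·5^2-3 = 122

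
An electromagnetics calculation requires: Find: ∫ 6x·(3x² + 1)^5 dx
Let u=3x² + 1, du=6x dx
∫ u^5 du=u^6/6 + C

Answer: (3x² + 1)^6/6 + C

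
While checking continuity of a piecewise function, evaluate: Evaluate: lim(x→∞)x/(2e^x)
Apply L'Hôpital 1 times (∞/∞ each time):
Eventually get 1!/(2e^x) → 0

Answer: 0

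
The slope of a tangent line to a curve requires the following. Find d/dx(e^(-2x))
Chain rule: d/dx[e^u]=e^u · u' where u=-2x
u'=-2

Answer: -2·e^(-2x)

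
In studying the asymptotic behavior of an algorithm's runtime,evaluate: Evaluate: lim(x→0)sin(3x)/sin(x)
sin(u) ≈ u for small u:
sin(3x)/sin(x) ≈ 3x/(x) = 3/1

Answer: 3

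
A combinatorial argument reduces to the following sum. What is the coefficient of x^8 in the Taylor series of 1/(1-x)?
1/(1-x) = Σ x^n for |x|<1
All coefficients are 1

Answer: 1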